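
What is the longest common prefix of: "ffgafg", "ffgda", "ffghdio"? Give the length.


Words: ffgafg, ffgda, ffghdio
  Position 0: all 'f' => match
  Position 1: all 'f' => match
  Position 2: all 'g' => match
  Position 3: ('a', 'd', 'h') => mismatch, stop
LCP = "ffg" (length 3)

3


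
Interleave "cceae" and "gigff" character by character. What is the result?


Interleaving "cceae" and "gigff":
  Position 0: 'c' from first, 'g' from second => "cg"
  Position 1: 'c' from first, 'i' from second => "ci"
  Position 2: 'e' from first, 'g' from second => "eg"
  Position 3: 'a' from first, 'f' from second => "af"
  Position 4: 'e' from first, 'f' from second => "ef"
Result: cgciegafef

cgciegafef


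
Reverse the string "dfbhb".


Input: dfbhb
Reading characters right to left:
  Position 4: 'b'
  Position 3: 'h'
  Position 2: 'b'
  Position 1: 'f'
  Position 0: 'd'
Reversed: bhbfd

bhbfd


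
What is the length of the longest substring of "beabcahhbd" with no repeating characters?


Input: "beabcahhbd"
Sliding window (track last position of each char):
  Position 0 ('b'): window [0,0] length 1 -- new best
  Position 1 ('e'): window [0,1] length 2 -- new best
  Position 2 ('a'): window [0,2] length 3 -- new best
  Position 3 ('b'): repeat (last at 0), move window start to 1
  Position 3 ('b'): window [1,3] length 3
  Position 4 ('c'): window [1,4] length 4 -- new best
  Position 5 ('a'): repeat (last at 2), move window start to 3
  Position 5 ('a'): window [3,5] length 3
  Position 6 ('h'): window [3,6] length 4
  Position 7 ('h'): repeat (last at 6), move window start to 7
  Position 7 ('h'): window [7,7] length 1
  Position 8 ('b'): window [7,8] length 2
  Position 9 ('d'): window [7,9] length 3
Longest substring with no repeats: "eabc" with length 4

4


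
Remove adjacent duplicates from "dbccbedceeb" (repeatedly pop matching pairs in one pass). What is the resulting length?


Input: dbccbedceeb
Stack-based adjacent duplicate removal:
  Read 'd': push. Stack: d
  Read 'b': push. Stack: db
  Read 'c': push. Stack: dbc
  Read 'c': matches stack top 'c' => pop. Stack: db
  Read 'b': matches stack top 'b' => pop. Stack: d
  Read 'e': push. Stack: de
  Read 'd': push. Stack: ded
  Read 'c': push. Stack: dedc
  Read 'e': push. Stack: dedce
  Read 'e': matches stack top 'e' => pop. Stack: dedc
  Read 'b': push. Stack: dedcb
Final stack: "dedcb" (length 5)

5


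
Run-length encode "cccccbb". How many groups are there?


Input: cccccbb
Scanning for consecutive runs:
  Group 1: 'c' x 5 (positions 0-4)
  Group 2: 'b' x 2 (positions 5-6)
Total groups: 2

2


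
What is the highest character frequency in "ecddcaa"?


Input: ecddcaa
Character counts:
  'a': 2
  'c': 2
  'd': 2
  'e': 1
Maximum frequency: 2

2


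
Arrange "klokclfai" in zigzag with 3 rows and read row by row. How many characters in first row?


Zigzag "klokclfai" into 3 rows:
Placing characters:
  'k' => row 0
  'l' => row 1
  'o' => row 2
  'k' => row 1
  'c' => row 0
  'l' => row 1
  'f' => row 2
  'a' => row 1
  'i' => row 0
Rows:
  Row 0: "kci"
  Row 1: "lkla"
  Row 2: "of"
First row length: 3

3


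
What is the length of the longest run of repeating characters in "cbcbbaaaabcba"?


Input: "cbcbbaaaabcba"
Scanning for longest run:
  Position 1 ('b'): new char, reset run to 1
  Position 2 ('c'): new char, reset run to 1
  Position 3 ('b'): new char, reset run to 1
  Position 4 ('b'): continues run of 'b', length=2
  Position 5 ('a'): new char, reset run to 1
  Position 6 ('a'): continues run of 'a', length=2
  Position 7 ('a'): continues run of 'a', length=3
  Position 8 ('a'): continues run of 'a', length=4
  Position 9 ('b'): new char, reset run to 1
  Position 10 ('c'): new char, reset run to 1
  Position 11 ('b'): new char, reset run to 1
  Position 12 ('a'): new char, reset run to 1
Longest run: 'a' with length 4

4


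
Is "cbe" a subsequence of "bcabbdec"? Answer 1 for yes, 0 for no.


Check if "cbe" is a subsequence of "bcabbdec"
Greedy scan:
  Position 0 ('b'): no match needed
  Position 1 ('c'): matches sub[0] = 'c'
  Position 2 ('a'): no match needed
  Position 3 ('b'): matches sub[1] = 'b'
  Position 4 ('b'): no match needed
  Position 5 ('d'): no match needed
  Position 6 ('e'): matches sub[2] = 'e'
  Position 7 ('c'): no match needed
All 3 characters matched => is a subsequence

1


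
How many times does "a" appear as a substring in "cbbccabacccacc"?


Searching for "a" in "cbbccabacccacc"
Scanning each position:
  Position 0: "c" => no
  Position 1: "b" => no
  Position 2: "b" => no
  Position 3: "c" => no
  Position 4: "c" => no
  Position 5: "a" => MATCH
  Position 6: "b" => no
  Position 7: "a" => MATCH
  Position 8: "c" => no
  Position 9: "c" => no
  Position 10: "c" => no
  Position 11: "a" => MATCH
  Position 12: "c" => no
  Position 13: "c" => no
Total occurrences: 3

3


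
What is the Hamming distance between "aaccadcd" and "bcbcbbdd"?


Comparing "aaccadcd" and "bcbcbbdd" position by position:
  Position 0: 'a' vs 'b' => differ
  Position 1: 'a' vs 'c' => differ
  Position 2: 'c' vs 'b' => differ
  Position 3: 'c' vs 'c' => same
  Position 4: 'a' vs 'b' => differ
  Position 5: 'd' vs 'b' => differ
  Position 6: 'c' vs 'd' => differ
  Position 7: 'd' vs 'd' => same
Total differences (Hamming distance): 6

6


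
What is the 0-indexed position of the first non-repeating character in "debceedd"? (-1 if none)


Input: debceedd
Character frequencies:
  'b': 1
  'c': 1
  'd': 3
  'e': 3
Scanning left to right for freq == 1:
  Position 0 ('d'): freq=3, skip
  Position 1 ('e'): freq=3, skip
  Position 2 ('b'): unique! => answer = 2

2


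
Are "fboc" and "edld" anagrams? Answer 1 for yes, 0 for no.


Strings: "fboc", "edld"
Sorted first:  bcfo
Sorted second: ddel
Differ at position 0: 'b' vs 'd' => not anagrams

0


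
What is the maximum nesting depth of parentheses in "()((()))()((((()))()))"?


Input: "()((()))()((((()))()))"
Tracking depth:
  Position 0 '(': depth becomes 1
  Position 1 ')': depth becomes 0
  Position 2 '(': depth becomes 1
  Position 3 '(': depth becomes 2
  Position 4 '(': depth becomes 3
  Position 5 ')': depth becomes 2
  Position 6 ')': depth becomes 1
  Position 7 ')': depth becomes 0
  Position 8 '(': depth becomes 1
  Position 9 ')': depth becomes 0
  Position 10 '(': depth becomes 1
  Position 11 '(': depth becomes 2
  Position 12 '(': depth becomes 3
  Position 13 '(': depth becomes 4
  Position 14 '(': depth becomes 5
  Position 15 ')': depth becomes 4
  Position 16 ')': depth becomes 3
  Position 17 ')': depth becomes 2
  Position 18 '(': depth becomes 3
  Position 19 ')': depth becomes 2
  Position 20 ')': depth becomes 1
  Position 21 ')': depth becomes 0
Maximum depth reached: 5

5


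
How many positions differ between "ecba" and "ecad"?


Comparing "ecba" and "ecad" position by position:
  Position 0: 'e' vs 'e' => same
  Position 1: 'c' vs 'c' => same
  Position 2: 'b' vs 'a' => DIFFER
  Position 3: 'a' vs 'd' => DIFFER
Positions that differ: 2

2


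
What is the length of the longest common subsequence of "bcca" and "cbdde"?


LCS of "bcca" and "cbdde"
DP table:
           c    b    d    d    e
      0    0    0    0    0    0
  b   0    0    1    1    1    1
  c   0    1    1    1    1    1
  c   0    1    1    1    1    1
  a   0    1    1    1    1    1
LCS length = dp[4][5] = 1

1


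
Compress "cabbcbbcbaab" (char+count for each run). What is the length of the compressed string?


Input: cabbcbbcbaab
Runs:
  'c' x 1 => "c1"
  'a' x 1 => "a1"
  'b' x 2 => "b2"
  'c' x 1 => "c1"
  'b' x 2 => "b2"
  'c' x 1 => "c1"
  'b' x 1 => "b1"
  'a' x 2 => "a2"
  'b' x 1 => "b1"
Compressed: "c1a1b2c1b2c1b1a2b1"
Compressed length: 18

18


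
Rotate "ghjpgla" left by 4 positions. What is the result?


Input: "ghjpgla", rotate left by 4
First 4 characters: "ghjp"
Remaining characters: "gla"
Concatenate remaining + first: "gla" + "ghjp" = "glaghjp"

glaghjp


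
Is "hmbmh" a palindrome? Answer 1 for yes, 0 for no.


Input: hmbmh
Reversed: hmbmh
  Compare pos 0 ('h') with pos 4 ('h'): match
  Compare pos 1 ('m') with pos 3 ('m'): match
Result: palindrome

1


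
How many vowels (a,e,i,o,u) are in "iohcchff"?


Input: iohcchff
Checking each character:
  'i' at position 0: vowel (running total: 1)
  'o' at position 1: vowel (running total: 2)
  'h' at position 2: consonant
  'c' at position 3: consonant
  'c' at position 4: consonant
  'h' at position 5: consonant
  'f' at position 6: consonant
  'f' at position 7: consonant
Total vowels: 2

2


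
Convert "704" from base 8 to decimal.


Input: "704" in base 8
Positional expansion:
  Digit '7' (value 7) x 8^2 = 448
  Digit '0' (value 0) x 8^1 = 0
  Digit '4' (value 4) x 8^0 = 4
Sum = 452

452


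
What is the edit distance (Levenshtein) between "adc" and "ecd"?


Computing edit distance: "adc" -> "ecd"
DP table:
           e    c    d
      0    1    2    3
  a   1    1    2    3
  d   2    2    2    2
  c   3    3    2    3
Edit distance = dp[3][3] = 3

3


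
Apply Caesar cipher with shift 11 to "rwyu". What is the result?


Caesar cipher: shift "rwyu" by 11
  'r' (pos 17) + 11 = pos 2 = 'c'
  'w' (pos 22) + 11 = pos 7 = 'h'
  'y' (pos 24) + 11 = pos 9 = 'j'
  'u' (pos 20) + 11 = pos 5 = 'f'
Result: chjf

chjf


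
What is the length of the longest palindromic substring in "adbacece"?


Input: "adbacece"
Checking substrings for palindromes:
  [4:7] "cec" (len 3) => palindrome
  [5:8] "ece" (len 3) => palindrome
Longest palindromic substring: "cec" with length 3

3


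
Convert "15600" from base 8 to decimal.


Input: "15600" in base 8
Positional expansion:
  Digit '1' (value 1) x 8^4 = 4096
  Digit '5' (value 5) x 8^3 = 2560
  Digit '6' (value 6) x 8^2 = 384
  Digit '0' (value 0) x 8^1 = 0
  Digit '0' (value 0) x 8^0 = 0
Sum = 7040

7040


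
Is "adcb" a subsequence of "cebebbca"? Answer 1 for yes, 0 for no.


Check if "adcb" is a subsequence of "cebebbca"
Greedy scan:
  Position 0 ('c'): no match needed
  Position 1 ('e'): no match needed
  Position 2 ('b'): no match needed
  Position 3 ('e'): no match needed
  Position 4 ('b'): no match needed
  Position 5 ('b'): no match needed
  Position 6 ('c'): no match needed
  Position 7 ('a'): matches sub[0] = 'a'
Only matched 1/4 characters => not a subsequence

0


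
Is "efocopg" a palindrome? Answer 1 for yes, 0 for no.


Input: efocopg
Reversed: gpocofe
  Compare pos 0 ('e') with pos 6 ('g'): MISMATCH
  Compare pos 1 ('f') with pos 5 ('p'): MISMATCH
  Compare pos 2 ('o') with pos 4 ('o'): match
Result: not a palindrome

0


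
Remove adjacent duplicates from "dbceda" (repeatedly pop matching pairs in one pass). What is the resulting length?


Input: dbceda
Stack-based adjacent duplicate removal:
  Read 'd': push. Stack: d
  Read 'b': push. Stack: db
  Read 'c': push. Stack: dbc
  Read 'e': push. Stack: dbce
  Read 'd': push. Stack: dbced
  Read 'a': push. Stack: dbceda
Final stack: "dbceda" (length 6)

6


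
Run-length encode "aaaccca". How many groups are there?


Input: aaaccca
Scanning for consecutive runs:
  Group 1: 'a' x 3 (positions 0-2)
  Group 2: 'c' x 3 (positions 3-5)
  Group 3: 'a' x 1 (positions 6-6)
Total groups: 3

3


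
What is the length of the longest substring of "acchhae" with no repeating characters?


Input: "acchhae"
Sliding window (track last position of each char):
  Position 0 ('a'): window [0,0] length 1 -- new best
  Position 1 ('c'): window [0,1] length 2 -- new best
  Position 2 ('c'): repeat (last at 1), move window start to 2
  Position 2 ('c'): window [2,2] length 1
  Position 3 ('h'): window [2,3] length 2
  Position 4 ('h'): repeat (last at 3), move window start to 4
  Position 4 ('h'): window [4,4] length 1
  Position 5 ('a'): window [4,5] length 2
  Position 6 ('e'): window [4,6] length 3 -- new best
Longest substring with no repeats: "hae" with length 3

3


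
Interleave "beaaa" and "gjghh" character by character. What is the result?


Interleaving "beaaa" and "gjghh":
  Position 0: 'b' from first, 'g' from second => "bg"
  Position 1: 'e' from first, 'j' from second => "ej"
  Position 2: 'a' from first, 'g' from second => "ag"
  Position 3: 'a' from first, 'h' from second => "ah"
  Position 4: 'a' from first, 'h' from second => "ah"
Result: bgejagahah

bgejagahah


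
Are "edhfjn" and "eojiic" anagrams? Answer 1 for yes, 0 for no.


Strings: "edhfjn", "eojiic"
Sorted first:  defhjn
Sorted second: ceiijo
Differ at position 0: 'd' vs 'c' => not anagrams

0


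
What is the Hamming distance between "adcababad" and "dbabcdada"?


Comparing "adcababad" and "dbabcdada" position by position:
  Position 0: 'a' vs 'd' => differ
  Position 1: 'd' vs 'b' => differ
  Position 2: 'c' vs 'a' => differ
  Position 3: 'a' vs 'b' => differ
  Position 4: 'b' vs 'c' => differ
  Position 5: 'a' vs 'd' => differ
  Position 6: 'b' vs 'a' => differ
  Position 7: 'a' vs 'd' => differ
  Position 8: 'd' vs 'a' => differ
Total differences (Hamming distance): 9

9


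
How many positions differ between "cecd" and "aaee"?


Comparing "cecd" and "aaee" position by position:
  Position 0: 'c' vs 'a' => DIFFER
  Position 1: 'e' vs 'a' => DIFFER
  Position 2: 'c' vs 'e' => DIFFER
  Position 3: 'd' vs 'e' => DIFFER
Positions that differ: 4

4


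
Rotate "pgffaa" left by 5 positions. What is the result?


Input: "pgffaa", rotate left by 5
First 5 characters: "pgffa"
Remaining characters: "a"
Concatenate remaining + first: "a" + "pgffa" = "apgffa"

apgffa


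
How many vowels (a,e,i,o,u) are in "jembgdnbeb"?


Input: jembgdnbeb
Checking each character:
  'j' at position 0: consonant
  'e' at position 1: vowel (running total: 1)
  'm' at position 2: consonant
  'b' at position 3: consonant
  'g' at position 4: consonant
  'd' at position 5: consonant
  'n' at position 6: consonant
  'b' at position 7: consonant
  'e' at position 8: vowel (running total: 2)
  'b' at position 9: consonant
Total vowels: 2

2


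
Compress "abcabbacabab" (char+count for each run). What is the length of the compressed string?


Input: abcabbacabab
Runs:
  'a' x 1 => "a1"
  'b' x 1 => "b1"
  'c' x 1 => "c1"
  'a' x 1 => "a1"
  'b' x 2 => "b2"
  'a' x 1 => "a1"
  'c' x 1 => "c1"
  'a' x 1 => "a1"
  'b' x 1 => "b1"
  'a' x 1 => "a1"
  'b' x 1 => "b1"
Compressed: "a1b1c1a1b2a1c1a1b1a1b1"
Compressed length: 22

22


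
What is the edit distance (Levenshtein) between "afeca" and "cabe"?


Computing edit distance: "afeca" -> "cabe"
DP table:
           c    a    b    e
      0    1    2    3    4
  a   1    1    1    2    3
  f   2    2    2    2    3
  e   3    3    3    3    2
  c   4    3    4    4    3
  a   5    4    3    4    4
Edit distance = dp[5][4] = 4

4


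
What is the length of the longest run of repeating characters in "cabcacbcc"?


Input: "cabcacbcc"
Scanning for longest run:
  Position 1 ('a'): new char, reset run to 1
  Position 2 ('b'): new char, reset run to 1
  Position 3 ('c'): new char, reset run to 1
  Position 4 ('a'): new char, reset run to 1
  Position 5 ('c'): new char, reset run to 1
  Position 6 ('b'): new char, reset run to 1
  Position 7 ('c'): new char, reset run to 1
  Position 8 ('c'): continues run of 'c', length=2
Longest run: 'c' with length 2

2


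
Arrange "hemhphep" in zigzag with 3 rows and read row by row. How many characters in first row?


Zigzag "hemhphep" into 3 rows:
Placing characters:
  'h' => row 0
  'e' => row 1
  'm' => row 2
  'h' => row 1
  'p' => row 0
  'h' => row 1
  'e' => row 2
  'p' => row 1
Rows:
  Row 0: "hp"
  Row 1: "ehhp"
  Row 2: "me"
First row length: 2

2


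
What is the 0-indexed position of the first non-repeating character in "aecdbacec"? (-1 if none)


Input: aecdbacec
Character frequencies:
  'a': 2
  'b': 1
  'c': 3
  'd': 1
  'e': 2
Scanning left to right for freq == 1:
  Position 0 ('a'): freq=2, skip
  Position 1 ('e'): freq=2, skip
  Position 2 ('c'): freq=3, skip
  Position 3 ('d'): unique! => answer = 3

3


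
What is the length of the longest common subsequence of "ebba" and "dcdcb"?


LCS of "ebba" and "dcdcb"
DP table:
           d    c    d    c    b
      0    0    0    0    0    0
  e   0    0    0    0    0    0
  b   0    0    0    0    0    1
  b   0    0    0    0    0    1
  a   0    0    0    0    0    1
LCS length = dp[4][5] = 1

1


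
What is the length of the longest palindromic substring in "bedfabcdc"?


Input: "bedfabcdc"
Checking substrings for palindromes:
  [6:9] "cdc" (len 3) => palindrome
Longest palindromic substring: "cdc" with length 3

3


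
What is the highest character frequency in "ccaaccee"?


Input: ccaaccee
Character counts:
  'a': 2
  'c': 4
  'e': 2
Maximum frequency: 4

4


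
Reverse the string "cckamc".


Input: cckamc
Reading characters right to left:
  Position 5: 'c'
  Position 4: 'm'
  Position 3: 'a'
  Position 2: 'k'
  Position 1: 'c'
  Position 0: 'c'
Reversed: cmakcc

cmakcc


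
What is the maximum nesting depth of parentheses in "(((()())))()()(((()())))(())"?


Input: "(((()())))()()(((()())))(())"
Tracking depth:
  Position 0 '(': depth becomes 1
  Position 1 '(': depth becomes 2
  Position 2 '(': depth becomes 3
  Position 3 '(': depth becomes 4
  Position 4 ')': depth becomes 3
  Position 5 '(': depth becomes 4
  Position 6 ')': depth becomes 3
  Position 7 ')': depth becomes 2
  Position 8 ')': depth becomes 1
  Position 9 ')': depth becomes 0
  Position 10 '(': depth becomes 1
  Position 11 ')': depth becomes 0
  Position 12 '(': depth becomes 1
  Position 13 ')': depth becomes 0
  Position 14 '(': depth becomes 1
  Position 15 '(': depth becomes 2
  Position 16 '(': depth becomes 3
  Position 17 '(': depth becomes 4
  Position 18 ')': depth becomes 3
  Position 19 '(': depth becomes 4
  Position 20 ')': depth becomes 3
  Position 21 ')': depth becomes 2
  Position 22 ')': depth becomes 1
  Position 23 ')': depth becomes 0
  Position 24 '(': depth becomes 1
  Position 25 '(': depth becomes 2
  Position 26 ')': depth becomes 1
  Position 27 ')': depth becomes 0
Maximum depth reached: 4

4


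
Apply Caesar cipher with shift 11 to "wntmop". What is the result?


Caesar cipher: shift "wntmop" by 11
  'w' (pos 22) + 11 = pos 7 = 'h'
  'n' (pos 13) + 11 = pos 24 = 'y'
  't' (pos 19) + 11 = pos 4 = 'e'
  'm' (pos 12) + 11 = pos 23 = 'x'
  'o' (pos 14) + 11 = pos 25 = 'z'
  'p' (pos 15) + 11 = pos 0 = 'a'
Result: hyexza

hyexza


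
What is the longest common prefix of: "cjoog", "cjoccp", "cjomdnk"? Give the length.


Words: cjoog, cjoccp, cjomdnk
  Position 0: all 'c' => match
  Position 1: all 'j' => match
  Position 2: all 'o' => match
  Position 3: ('o', 'c', 'm') => mismatch, stop
LCP = "cjo" (length 3)

3


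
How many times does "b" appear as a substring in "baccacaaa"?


Searching for "b" in "baccacaaa"
Scanning each position:
  Position 0: "b" => MATCH
  Position 1: "a" => no
  Position 2: "c" => no
  Position 3: "c" => no
  Position 4: "a" => no
  Position 5: "c" => no
  Position 6: "a" => no
  Position 7: "a" => no
  Position 8: "a" => no
Total occurrences: 1

1


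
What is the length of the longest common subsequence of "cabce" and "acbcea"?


LCS of "cabce" and "acbcea"
DP table:
           a    c    b    c    e    a
      0    0    0    0    0    0    0
  c   0    0    1    1    1    1    1
  a   0    1    1    1    1    1    2
  b   0    1    1    2    2    2    2
  c   0    1    2    2    3    3    3
  e   0    1    2    2    3    4    4
LCS length = dp[5][6] = 4

4


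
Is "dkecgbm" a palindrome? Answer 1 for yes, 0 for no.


Input: dkecgbm
Reversed: mbgcekd
  Compare pos 0 ('d') with pos 6 ('m'): MISMATCH
  Compare pos 1 ('k') with pos 5 ('b'): MISMATCH
  Compare pos 2 ('e') with pos 4 ('g'): MISMATCH
Result: not a palindrome

0


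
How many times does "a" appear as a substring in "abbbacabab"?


Searching for "a" in "abbbacabab"
Scanning each position:
  Position 0: "a" => MATCH
  Position 1: "b" => no
  Position 2: "b" => no
  Position 3: "b" => no
  Position 4: "a" => MATCH
  Position 5: "c" => no
  Position 6: "a" => MATCH
  Position 7: "b" => no
  Position 8: "a" => MATCH
  Position 9: "b" => no
Total occurrences: 4

4


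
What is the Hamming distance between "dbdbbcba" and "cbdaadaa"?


Comparing "dbdbbcba" and "cbdaadaa" position by position:
  Position 0: 'd' vs 'c' => differ
  Position 1: 'b' vs 'b' => same
  Position 2: 'd' vs 'd' => same
  Position 3: 'b' vs 'a' => differ
  Position 4: 'b' vs 'a' => differ
  Position 5: 'c' vs 'd' => differ
  Position 6: 'b' vs 'a' => differ
  Position 7: 'a' vs 'a' => same
Total differences (Hamming distance): 5

5


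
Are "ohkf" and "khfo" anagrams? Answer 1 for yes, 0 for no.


Strings: "ohkf", "khfo"
Sorted first:  fhko
Sorted second: fhko
Sorted forms match => anagrams

1


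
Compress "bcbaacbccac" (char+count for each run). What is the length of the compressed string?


Input: bcbaacbccac
Runs:
  'b' x 1 => "b1"
  'c' x 1 => "c1"
  'b' x 1 => "b1"
  'a' x 2 => "a2"
  'c' x 1 => "c1"
  'b' x 1 => "b1"
  'c' x 2 => "c2"
  'a' x 1 => "a1"
  'c' x 1 => "c1"
Compressed: "b1c1b1a2c1b1c2a1c1"
Compressed length: 18

18


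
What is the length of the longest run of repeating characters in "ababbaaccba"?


Input: "ababbaaccba"
Scanning for longest run:
  Position 1 ('b'): new char, reset run to 1
  Position 2 ('a'): new char, reset run to 1
  Position 3 ('b'): new char, reset run to 1
  Position 4 ('b'): continues run of 'b', length=2
  Position 5 ('a'): new char, reset run to 1
  Position 6 ('a'): continues run of 'a', length=2
  Position 7 ('c'): new char, reset run to 1
  Position 8 ('c'): continues run of 'c', length=2
  Position 9 ('b'): new char, reset run to 1
  Position 10 ('a'): new char, reset run to 1
Longest run: 'b' with length 2

2


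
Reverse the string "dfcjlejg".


Input: dfcjlejg
Reading characters right to left:
  Position 7: 'g'
  Position 6: 'j'
  Position 5: 'e'
  Position 4: 'l'
  Position 3: 'j'
  Position 2: 'c'
  Position 1: 'f'
  Position 0: 'd'
Reversed: gjeljcfd

gjeljcfd


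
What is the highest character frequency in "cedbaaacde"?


Input: cedbaaacde
Character counts:
  'a': 3
  'b': 1
  'c': 2
  'd': 2
  'e': 2
Maximum frequency: 3

3


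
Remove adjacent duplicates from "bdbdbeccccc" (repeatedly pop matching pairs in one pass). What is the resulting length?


Input: bdbdbeccccc
Stack-based adjacent duplicate removal:
  Read 'b': push. Stack: b
  Read 'd': push. Stack: bd
  Read 'b': push. Stack: bdb
  Read 'd': push. Stack: bdbd
  Read 'b': push. Stack: bdbdb
  Read 'e': push. Stack: bdbdbe
  Read 'c': push. Stack: bdbdbec
  Read 'c': matches stack top 'c' => pop. Stack: bdbdbe
  Read 'c': push. Stack: bdbdbec
  Read 'c': matches stack top 'c' => pop. Stack: bdbdbe
  Read 'c': push. Stack: bdbdbec
Final stack: "bdbdbec" (length 7)

7


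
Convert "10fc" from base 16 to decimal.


Input: "10fc" in base 16
Positional expansion:
  Digit '1' (value 1) x 16^3 = 4096
  Digit '0' (value 0) x 16^2 = 0
  Digit 'f' (value 15) x 16^1 = 240
  Digit 'c' (value 12) x 16^0 = 12
Sum = 4348

4348


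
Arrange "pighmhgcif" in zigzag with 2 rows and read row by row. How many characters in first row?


Zigzag "pighmhgcif" into 2 rows:
Placing characters:
  'p' => row 0
  'i' => row 1
  'g' => row 0
  'h' => row 1
  'm' => row 0
  'h' => row 1
  'g' => row 0
  'c' => row 1
  'i' => row 0
  'f' => row 1
Rows:
  Row 0: "pgmgi"
  Row 1: "ihhcf"
First row length: 5

5


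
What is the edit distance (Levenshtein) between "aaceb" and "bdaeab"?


Computing edit distance: "aaceb" -> "bdaeab"
DP table:
           b    d    a    e    a    b
      0    1    2    3    4    5    6
  a   1    1    2    2    3    4    5
  a   2    2    2    2    3    3    4
  c   3    3    3    3    3    4    4
  e   4    4    4    4    3    4    5
  b   5    4    5    5    4    4    4
Edit distance = dp[5][6] = 4

4


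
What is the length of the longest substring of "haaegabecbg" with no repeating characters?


Input: "haaegabecbg"
Sliding window (track last position of each char):
  Position 0 ('h'): window [0,0] length 1 -- new best
  Position 1 ('a'): window [0,1] length 2 -- new best
  Position 2 ('a'): repeat (last at 1), move window start to 2
  Position 2 ('a'): window [2,2] length 1
  Position 3 ('e'): window [2,3] length 2
  Position 4 ('g'): window [2,4] length 3 -- new best
  Position 5 ('a'): repeat (last at 2), move window start to 3
  Position 5 ('a'): window [3,5] length 3
  Position 6 ('b'): window [3,6] length 4 -- new best
  Position 7 ('e'): repeat (last at 3), move window start to 4
  Position 7 ('e'): window [4,7] length 4
  Position 8 ('c'): window [4,8] length 5 -- new best
  Position 9 ('b'): repeat (last at 6), move window start to 7
  Position 9 ('b'): window [7,9] length 3
  Position 10 ('g'): window [7,10] length 4
Longest substring with no repeats: "gabec" with length 5

5


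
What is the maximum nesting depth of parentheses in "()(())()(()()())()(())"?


Input: "()(())()(()()())()(())"
Tracking depth:
  Position 0 '(': depth becomes 1
  Position 1 ')': depth becomes 0
  Position 2 '(': depth becomes 1
  Position 3 '(': depth becomes 2
  Position 4 ')': depth becomes 1
  Position 5 ')': depth becomes 0
  Position 6 '(': depth becomes 1
  Position 7 ')': depth becomes 0
  Position 8 '(': depth becomes 1
  Position 9 '(': depth becomes 2
  Position 10 ')': depth becomes 1
  Position 11 '(': depth becomes 2
  Position 12 ')': depth becomes 1
  Position 13 '(': depth becomes 2
  Position 14 ')': depth becomes 1
  Position 15 ')': depth becomes 0
  Position 16 '(': depth becomes 1
  Position 17 ')': depth becomes 0
  Position 18 '(': depth becomes 1
  Position 19 '(': depth becomes 2
  Position 20 ')': depth becomes 1
  Position 21 ')': depth becomes 0
Maximum depth reached: 2

2


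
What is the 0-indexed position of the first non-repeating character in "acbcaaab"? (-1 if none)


Input: acbcaaab
Character frequencies:
  'a': 4
  'b': 2
  'c': 2
Scanning left to right for freq == 1:
  Position 0 ('a'): freq=4, skip
  Position 1 ('c'): freq=2, skip
  Position 2 ('b'): freq=2, skip
  Position 3 ('c'): freq=2, skip
  Position 4 ('a'): freq=4, skip
  Position 5 ('a'): freq=4, skip
  Position 6 ('a'): freq=4, skip
  Position 7 ('b'): freq=2, skip
  No unique character found => answer = -1

-1


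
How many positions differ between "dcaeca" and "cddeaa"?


Comparing "dcaeca" and "cddeaa" position by position:
  Position 0: 'd' vs 'c' => DIFFER
  Position 1: 'c' vs 'd' => DIFFER
  Position 2: 'a' vs 'd' => DIFFER
  Position 3: 'e' vs 'e' => same
  Position 4: 'c' vs 'a' => DIFFER
  Position 5: 'a' vs 'a' => same
Positions that differ: 4

4


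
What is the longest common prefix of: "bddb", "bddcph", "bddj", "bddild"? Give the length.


Words: bddb, bddcph, bddj, bddild
  Position 0: all 'b' => match
  Position 1: all 'd' => match
  Position 2: all 'd' => match
  Position 3: ('b', 'c', 'j', 'i') => mismatch, stop
LCP = "bdd" (length 3)

3


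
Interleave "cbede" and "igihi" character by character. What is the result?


Interleaving "cbede" and "igihi":
  Position 0: 'c' from first, 'i' from second => "ci"
  Position 1: 'b' from first, 'g' from second => "bg"
  Position 2: 'e' from first, 'i' from second => "ei"
  Position 3: 'd' from first, 'h' from second => "dh"
  Position 4: 'e' from first, 'i' from second => "ei"
Result: cibgeidhei

cibgeidhei


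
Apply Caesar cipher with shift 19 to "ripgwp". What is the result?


Caesar cipher: shift "ripgwp" by 19
  'r' (pos 17) + 19 = pos 10 = 'k'
  'i' (pos 8) + 19 = pos 1 = 'b'
  'p' (pos 15) + 19 = pos 8 = 'i'
  'g' (pos 6) + 19 = pos 25 = 'z'
  'w' (pos 22) + 19 = pos 15 = 'p'
  'p' (pos 15) + 19 = pos 8 = 'i'
Result: kbizpi

kbizpi


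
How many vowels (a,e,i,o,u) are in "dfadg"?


Input: dfadg
Checking each character:
  'd' at position 0: consonant
  'f' at position 1: consonant
  'a' at position 2: vowel (running total: 1)
  'd' at position 3: consonant
  'g' at position 4: consonant
Total vowels: 1

1


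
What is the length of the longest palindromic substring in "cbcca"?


Input: "cbcca"
Checking substrings for palindromes:
  [0:3] "cbc" (len 3) => palindrome
  [2:4] "cc" (len 2) => palindrome
Longest palindromic substring: "cbc" with length 3

3


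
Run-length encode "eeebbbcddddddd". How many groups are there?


Input: eeebbbcddddddd
Scanning for consecutive runs:
  Group 1: 'e' x 3 (positions 0-2)
  Group 2: 'b' x 3 (positions 3-5)
  Group 3: 'c' x 1 (positions 6-6)
  Group 4: 'd' x 7 (positions 7-13)
Total groups: 4

4


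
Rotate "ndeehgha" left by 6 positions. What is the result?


Input: "ndeehgha", rotate left by 6
First 6 characters: "ndeehg"
Remaining characters: "ha"
Concatenate remaining + first: "ha" + "ndeehg" = "handeehg"

handeehg


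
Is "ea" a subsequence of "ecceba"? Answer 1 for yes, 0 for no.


Check if "ea" is a subsequence of "ecceba"
Greedy scan:
  Position 0 ('e'): matches sub[0] = 'e'
  Position 1 ('c'): no match needed
  Position 2 ('c'): no match needed
  Position 3 ('e'): no match needed
  Position 4 ('b'): no match needed
  Position 5 ('a'): matches sub[1] = 'a'
All 2 characters matched => is a subsequence

1


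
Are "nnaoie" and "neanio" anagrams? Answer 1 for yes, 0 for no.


Strings: "nnaoie", "neanio"
Sorted first:  aeinno
Sorted second: aeinno
Sorted forms match => anagrams

1


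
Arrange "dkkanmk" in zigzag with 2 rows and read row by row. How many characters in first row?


Zigzag "dkkanmk" into 2 rows:
Placing characters:
  'd' => row 0
  'k' => row 1
  'k' => row 0
  'a' => row 1
  'n' => row 0
  'm' => row 1
  'k' => row 0
Rows:
  Row 0: "dknk"
  Row 1: "kam"
First row length: 4

4


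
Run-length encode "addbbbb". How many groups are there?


Input: addbbbb
Scanning for consecutive runs:
  Group 1: 'a' x 1 (positions 0-0)
  Group 2: 'd' x 2 (positions 1-2)
  Group 3: 'b' x 4 (positions 3-6)
Total groups: 3

3


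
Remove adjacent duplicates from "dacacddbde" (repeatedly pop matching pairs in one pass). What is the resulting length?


Input: dacacddbde
Stack-based adjacent duplicate removal:
  Read 'd': push. Stack: d
  Read 'a': push. Stack: da
  Read 'c': push. Stack: dac
  Read 'a': push. Stack: daca
  Read 'c': push. Stack: dacac
  Read 'd': push. Stack: dacacd
  Read 'd': matches stack top 'd' => pop. Stack: dacac
  Read 'b': push. Stack: dacacb
  Read 'd': push. Stack: dacacbd
  Read 'e': push. Stack: dacacbde
Final stack: "dacacbde" (length 8)

8


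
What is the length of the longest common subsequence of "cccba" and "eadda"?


LCS of "cccba" and "eadda"
DP table:
           e    a    d    d    a
      0    0    0    0    0    0
  c   0    0    0    0    0    0
  c   0    0    0    0    0    0
  c   0    0    0    0    0    0
  b   0    0    0    0    0    0
  a   0    0    1    1    1    1
LCS length = dp[5][5] = 1

1


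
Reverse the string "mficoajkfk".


Input: mficoajkfk
Reading characters right to left:
  Position 9: 'k'
  Position 8: 'f'
  Position 7: 'k'
  Position 6: 'j'
  Position 5: 'a'
  Position 4: 'o'
  Position 3: 'c'
  Position 2: 'i'
  Position 1: 'f'
  Position 0: 'm'
Reversed: kfkjaocifm

kfkjaocifm


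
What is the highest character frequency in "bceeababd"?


Input: bceeababd
Character counts:
  'a': 2
  'b': 3
  'c': 1
  'd': 1
  'e': 2
Maximum frequency: 3

3


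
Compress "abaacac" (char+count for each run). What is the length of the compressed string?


Input: abaacac
Runs:
  'a' x 1 => "a1"
  'b' x 1 => "b1"
  'a' x 2 => "a2"
  'c' x 1 => "c1"
  'a' x 1 => "a1"
  'c' x 1 => "c1"
Compressed: "a1b1a2c1a1c1"
Compressed length: 12

12


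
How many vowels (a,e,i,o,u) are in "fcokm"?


Input: fcokm
Checking each character:
  'f' at position 0: consonant
  'c' at position 1: consonant
  'o' at position 2: vowel (running total: 1)
  'k' at position 3: consonant
  'm' at position 4: consonant
Total vowels: 1

1


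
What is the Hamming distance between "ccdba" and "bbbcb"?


Comparing "ccdba" and "bbbcb" position by position:
  Position 0: 'c' vs 'b' => differ
  Position 1: 'c' vs 'b' => differ
  Position 2: 'd' vs 'b' => differ
  Position 3: 'b' vs 'c' => differ
  Position 4: 'a' vs 'b' => differ
Total differences (Hamming distance): 5

5


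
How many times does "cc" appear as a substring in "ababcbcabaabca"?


Searching for "cc" in "ababcbcabaabca"
Scanning each position:
  Position 0: "ab" => no
  Position 1: "ba" => no
  Position 2: "ab" => no
  Position 3: "bc" => no
  Position 4: "cb" => no
  Position 5: "bc" => no
  Position 6: "ca" => no
  Position 7: "ab" => no
  Position 8: "ba" => no
  Position 9: "aa" => no
  Position 10: "ab" => no
  Position 11: "bc" => no
  Position 12: "ca" => no
Total occurrences: 0

0


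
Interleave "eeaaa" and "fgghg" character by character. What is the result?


Interleaving "eeaaa" and "fgghg":
  Position 0: 'e' from first, 'f' from second => "ef"
  Position 1: 'e' from first, 'g' from second => "eg"
  Position 2: 'a' from first, 'g' from second => "ag"
  Position 3: 'a' from first, 'h' from second => "ah"
  Position 4: 'a' from first, 'g' from second => "ag"
Result: efegagahag

efegagahag


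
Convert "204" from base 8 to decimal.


Input: "204" in base 8
Positional expansion:
  Digit '2' (value 2) x 8^2 = 128
  Digit '0' (value 0) x 8^1 = 0
  Digit '4' (value 4) x 8^0 = 4
Sum = 132

132


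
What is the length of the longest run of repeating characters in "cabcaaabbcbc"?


Input: "cabcaaabbcbc"
Scanning for longest run:
  Position 1 ('a'): new char, reset run to 1
  Position 2 ('b'): new char, reset run to 1
  Position 3 ('c'): new char, reset run to 1
  Position 4 ('a'): new char, reset run to 1
  Position 5 ('a'): continues run of 'a', length=2
  Position 6 ('a'): continues run of 'a', length=3
  Position 7 ('b'): new char, reset run to 1
  Position 8 ('b'): continues run of 'b', length=2
  Position 9 ('c'): new char, reset run to 1
  Position 10 ('b'): new char, reset run to 1
  Position 11 ('c'): new char, reset run to 1
Longest run: 'a' with length 3

3


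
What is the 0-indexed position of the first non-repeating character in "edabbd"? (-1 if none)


Input: edabbd
Character frequencies:
  'a': 1
  'b': 2
  'd': 2
  'e': 1
Scanning left to right for freq == 1:
  Position 0 ('e'): unique! => answer = 0

0


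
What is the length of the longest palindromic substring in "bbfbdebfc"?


Input: "bbfbdebfc"
Checking substrings for palindromes:
  [1:4] "bfb" (len 3) => palindrome
  [0:2] "bb" (len 2) => palindrome
Longest palindromic substring: "bfb" with length 3

3


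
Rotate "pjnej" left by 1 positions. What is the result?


Input: "pjnej", rotate left by 1
First 1 characters: "p"
Remaining characters: "jnej"
Concatenate remaining + first: "jnej" + "p" = "jnejp"

jnejp


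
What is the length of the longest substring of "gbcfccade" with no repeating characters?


Input: "gbcfccade"
Sliding window (track last position of each char):
  Position 0 ('g'): window [0,0] length 1 -- new best
  Position 1 ('b'): window [0,1] length 2 -- new best
  Position 2 ('c'): window [0,2] length 3 -- new best
  Position 3 ('f'): window [0,3] length 4 -- new best
  Position 4 ('c'): repeat (last at 2), move window start to 3
  Position 4 ('c'): window [3,4] length 2
  Position 5 ('c'): repeat (last at 4), move window start to 5
  Position 5 ('c'): window [5,5] length 1
  Position 6 ('a'): window [5,6] length 2
  Position 7 ('d'): window [5,7] length 3
  Position 8 ('e'): window [5,8] length 4
Longest substring with no repeats: "gbcf" with length 4

4


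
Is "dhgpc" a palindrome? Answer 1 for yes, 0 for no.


Input: dhgpc
Reversed: cpghd
  Compare pos 0 ('d') with pos 4 ('c'): MISMATCH
  Compare pos 1 ('h') with pos 3 ('p'): MISMATCH
Result: not a palindrome

0


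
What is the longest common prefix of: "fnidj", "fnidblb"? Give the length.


Words: fnidj, fnidblb
  Position 0: all 'f' => match
  Position 1: all 'n' => match
  Position 2: all 'i' => match
  Position 3: all 'd' => match
  Position 4: ('j', 'b') => mismatch, stop
LCP = "fnid" (length 4)

4


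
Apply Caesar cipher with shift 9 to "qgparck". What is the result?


Caesar cipher: shift "qgparck" by 9
  'q' (pos 16) + 9 = pos 25 = 'z'
  'g' (pos 6) + 9 = pos 15 = 'p'
  'p' (pos 15) + 9 = pos 24 = 'y'
  'a' (pos 0) + 9 = pos 9 = 'j'
  'r' (pos 17) + 9 = pos 0 = 'a'
  'c' (pos 2) + 9 = pos 11 = 'l'
  'k' (pos 10) + 9 = pos 19 = 't'
Result: zpyjalt

zpyjalt


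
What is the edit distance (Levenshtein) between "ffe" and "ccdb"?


Computing edit distance: "ffe" -> "ccdb"
DP table:
           c    c    d    b
      0    1    2    3    4
  f   1    1    2    3    4
  f   2    2    2    3    4
  e   3    3    3    3    4
Edit distance = dp[3][4] = 4

4


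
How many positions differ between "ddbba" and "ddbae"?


Comparing "ddbba" and "ddbae" position by position:
  Position 0: 'd' vs 'd' => same
  Position 1: 'd' vs 'd' => same
  Position 2: 'b' vs 'b' => same
  Position 3: 'b' vs 'a' => DIFFER
  Position 4: 'a' vs 'e' => DIFFER
Positions that differ: 2

2


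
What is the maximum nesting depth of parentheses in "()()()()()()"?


Input: "()()()()()()"
Tracking depth:
  Position 0 '(': depth becomes 1
  Position 1 ')': depth becomes 0
  Position 2 '(': depth becomes 1
  Position 3 ')': depth becomes 0
  Position 4 '(': depth becomes 1
  Position 5 ')': depth becomes 0
  Position 6 '(': depth becomes 1
  Position 7 ')': depth becomes 0
  Position 8 '(': depth becomes 1
  Position 9 ')': depth becomes 0
  Position 10 '(': depth becomes 1
  Position 11 ')': depth becomes 0
Maximum depth reached: 1

1


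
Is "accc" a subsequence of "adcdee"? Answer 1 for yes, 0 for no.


Check if "accc" is a subsequence of "adcdee"
Greedy scan:
  Position 0 ('a'): matches sub[0] = 'a'
  Position 1 ('d'): no match needed
  Position 2 ('c'): matches sub[1] = 'c'
  Position 3 ('d'): no match needed
  Position 4 ('e'): no match needed
  Position 5 ('e'): no match needed
Only matched 2/4 characters => not a subsequence

0


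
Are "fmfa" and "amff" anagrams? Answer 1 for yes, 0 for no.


Strings: "fmfa", "amff"
Sorted first:  affm
Sorted second: affm
Sorted forms match => anagrams

1


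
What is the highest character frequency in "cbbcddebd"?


Input: cbbcddebd
Character counts:
  'b': 3
  'c': 2
  'd': 3
  'e': 1
Maximum frequency: 3

3


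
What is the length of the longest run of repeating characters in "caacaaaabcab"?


Input: "caacaaaabcab"
Scanning for longest run:
  Position 1 ('a'): new char, reset run to 1
  Position 2 ('a'): continues run of 'a', length=2
  Position 3 ('c'): new char, reset run to 1
  Position 4 ('a'): new char, reset run to 1
  Position 5 ('a'): continues run of 'a', length=2
  Position 6 ('a'): continues run of 'a', length=3
  Position 7 ('a'): continues run of 'a', length=4
  Position 8 ('b'): new char, reset run to 1
  Position 9 ('c'): new char, reset run to 1
  Position 10 ('a'): new char, reset run to 1
  Position 11 ('b'): new char, reset run to 1
Longest run: 'a' with length 4

4


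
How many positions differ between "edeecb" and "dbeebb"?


Comparing "edeecb" and "dbeebb" position by position:
  Position 0: 'e' vs 'd' => DIFFER
  Position 1: 'd' vs 'b' => DIFFER
  Position 2: 'e' vs 'e' => same
  Position 3: 'e' vs 'e' => same
  Position 4: 'c' vs 'b' => DIFFER
  Position 5: 'b' vs 'b' => same
Positions that differ: 3

3


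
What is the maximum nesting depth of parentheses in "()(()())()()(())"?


Input: "()(()())()()(())"
Tracking depth:
  Position 0 '(': depth becomes 1
  Position 1 ')': depth becomes 0
  Position 2 '(': depth becomes 1
  Position 3 '(': depth becomes 2
  Position 4 ')': depth becomes 1
  Position 5 '(': depth becomes 2
  Position 6 ')': depth becomes 1
  Position 7 ')': depth becomes 0
  Position 8 '(': depth becomes 1
  Position 9 ')': depth becomes 0
  Position 10 '(': depth becomes 1
  Position 11 ')': depth becomes 0
  Position 12 '(': depth becomes 1
  Position 13 '(': depth becomes 2
  Position 14 ')': depth becomes 1
  Position 15 ')': depth becomes 0
Maximum depth reached: 2

2
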